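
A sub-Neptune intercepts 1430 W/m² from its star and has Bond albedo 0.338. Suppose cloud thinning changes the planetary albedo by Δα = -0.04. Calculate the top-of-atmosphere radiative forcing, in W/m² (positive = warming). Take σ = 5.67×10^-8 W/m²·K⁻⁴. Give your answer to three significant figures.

14.3 W/m²

The change in absorbed flux is Δ[S(1−α)/4] = −SΔα/4 = 14.30 W/m².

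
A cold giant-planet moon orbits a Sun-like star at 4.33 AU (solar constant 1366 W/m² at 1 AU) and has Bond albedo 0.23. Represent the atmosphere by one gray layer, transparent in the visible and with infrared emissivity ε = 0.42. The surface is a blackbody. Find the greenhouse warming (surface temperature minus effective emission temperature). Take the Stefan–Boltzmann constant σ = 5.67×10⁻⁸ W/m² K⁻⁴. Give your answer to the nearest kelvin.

Flux at the orbit: S = 1366/(4.33)² = 72.86 W/m².
At the top of the atmosphere, σT_e⁴ = S(1−α)/4 = 14.03 W/m², giving T_e = 125.4 K.
The surface balance (absorbed SW + ε·downward IR = σT_s⁴) with T_a⁴ = T_s⁴/2 reduces to T_s = T_e·[2/(2−ε)]^¼ = 133.0 K.
T_s − T_e = 133.0 − 125.4 = 7.613 K.

8 kelvin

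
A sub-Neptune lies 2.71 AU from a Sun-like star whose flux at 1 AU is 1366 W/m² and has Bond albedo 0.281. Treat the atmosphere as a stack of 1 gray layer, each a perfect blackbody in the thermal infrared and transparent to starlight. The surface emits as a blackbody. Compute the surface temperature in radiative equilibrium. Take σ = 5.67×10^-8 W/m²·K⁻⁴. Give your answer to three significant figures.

185 kelvin

Flux at the orbit: S = 1366/(2.71)² = 186.0 W/m².
Top-of-atmosphere balance: σT_e⁴ = S(1−α)/4 = 33.43 W/m² → T_e = 155.8 K.
With N = 1 opaque layers, T_s = (N+1)^(1/4)·T_e = 2^(1/4)·155.8 = 185.3 K.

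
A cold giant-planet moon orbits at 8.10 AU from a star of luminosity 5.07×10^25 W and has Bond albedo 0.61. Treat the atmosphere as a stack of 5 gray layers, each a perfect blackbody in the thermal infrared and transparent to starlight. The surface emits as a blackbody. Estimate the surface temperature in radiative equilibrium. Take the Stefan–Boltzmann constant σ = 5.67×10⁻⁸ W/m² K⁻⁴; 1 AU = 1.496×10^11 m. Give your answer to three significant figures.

Orbital distance: d = 8.10 AU = 1.212×10^12 m.
Flux at the orbit: S = L/(4πd²) = 5.07×10^25/(4π·(1.21×10^12)²) = 2.748 W/m².
Top-of-atmosphere balance: σT_e⁴ = S(1−α)/4 = 0.2679 W/m² → T_e = 46.62 K.
Layer-by-layer balance gives σT_s⁴ = (N+1)σT_e⁴, so T_s = 6^¼·46.62 = 72.97 K.

73.0 K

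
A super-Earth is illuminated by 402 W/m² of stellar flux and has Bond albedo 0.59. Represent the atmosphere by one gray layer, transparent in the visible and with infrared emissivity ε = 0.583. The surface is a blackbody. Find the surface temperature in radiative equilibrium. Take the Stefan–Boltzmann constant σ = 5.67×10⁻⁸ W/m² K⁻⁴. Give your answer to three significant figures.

The planet radiates to space at T_e = [S(1−α)/(4σ)]^(1/4) = 164.2 K.
The surface balance (absorbed SW + ε·downward IR = σT_s⁴) with T_a⁴ = T_s⁴/2 reduces to T_s = T_e·[2/(2−ε)]^¼ = 179.0 K.

179 K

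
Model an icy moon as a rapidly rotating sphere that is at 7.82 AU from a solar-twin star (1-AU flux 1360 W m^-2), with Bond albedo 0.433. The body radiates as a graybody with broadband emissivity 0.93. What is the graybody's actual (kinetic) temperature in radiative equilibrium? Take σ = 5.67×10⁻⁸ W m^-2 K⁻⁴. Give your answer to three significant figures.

Irradiance scales as 1/d², so S = 1360 W m^-2 × (1/7.82)² = 22.24 W m^-2.
Absorbed flux (global mean): S(1−α)/4 = 22.24·0.567/4 = 3.152 W m^-2.
Radiative balance εσT⁴ = 3.152 gives T = [3.152/(0.93·σ)]^(1/4) = 87.93 K.

87.9 kelvin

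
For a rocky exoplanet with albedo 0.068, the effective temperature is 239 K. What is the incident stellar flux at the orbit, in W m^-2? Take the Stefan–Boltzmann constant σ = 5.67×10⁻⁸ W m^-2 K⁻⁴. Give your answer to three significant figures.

794 W m^-2

From S(1−α)/4 = σT⁴: S = 4σT⁴/(1−α).
σT⁴ = 5.67×10⁻⁸·(239)⁴ = 185.0 W m^-2.
S = 4·185.0/0.932 = 794.0 W m^-2.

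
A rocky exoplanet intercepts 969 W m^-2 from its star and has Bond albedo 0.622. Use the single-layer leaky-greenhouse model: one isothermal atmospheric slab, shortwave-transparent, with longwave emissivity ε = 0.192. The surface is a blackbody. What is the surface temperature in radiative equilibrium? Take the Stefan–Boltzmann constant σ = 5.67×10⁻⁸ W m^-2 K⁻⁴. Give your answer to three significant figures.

206 K

Effective emission temperature (TOA balance): σT_e⁴ = S(1−α)/4 = 91.57 W m^-2 → T_e = 200.5 K.
For a single slab of emissivity ε, T_s⁴ = 2T_e⁴/(2−ε); thus T_s = 200.5·(1.106)^(1/4) = 205.6 K.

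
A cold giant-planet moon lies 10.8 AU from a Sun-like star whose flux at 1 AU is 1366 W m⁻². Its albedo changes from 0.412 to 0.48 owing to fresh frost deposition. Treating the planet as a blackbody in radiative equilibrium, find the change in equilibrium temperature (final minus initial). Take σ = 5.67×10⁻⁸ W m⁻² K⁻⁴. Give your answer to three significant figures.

-2.25 kelvin

By the inverse-square law, S = 1366/10.8² = 11.71 W m⁻².
With α = 0.412, T₁ = 74.23 K.
After:  T₂ = [11.71·0.52/(4σ)]^(1/4) = 71.98 K.
ΔT = T₂ − T₁ = -2.246 K.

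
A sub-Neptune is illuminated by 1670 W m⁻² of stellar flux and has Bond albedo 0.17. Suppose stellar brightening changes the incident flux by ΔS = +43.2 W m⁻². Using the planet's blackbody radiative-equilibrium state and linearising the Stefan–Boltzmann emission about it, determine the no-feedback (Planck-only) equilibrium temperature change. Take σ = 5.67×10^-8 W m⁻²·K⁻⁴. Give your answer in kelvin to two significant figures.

1.8 K

The baseline emission temperature is T_e = 279.6 K.
ΔF = Δ[S(1−α)]/4 = (1−0.17)·+43.2/4 = 8.964 W m⁻².
Linearising σT⁴ gives d(σT⁴)/dT = 4σT_e³ = 4.957 W m⁻² per K.
So ΔT₀ = 8.964/4.957 = 1.81 K.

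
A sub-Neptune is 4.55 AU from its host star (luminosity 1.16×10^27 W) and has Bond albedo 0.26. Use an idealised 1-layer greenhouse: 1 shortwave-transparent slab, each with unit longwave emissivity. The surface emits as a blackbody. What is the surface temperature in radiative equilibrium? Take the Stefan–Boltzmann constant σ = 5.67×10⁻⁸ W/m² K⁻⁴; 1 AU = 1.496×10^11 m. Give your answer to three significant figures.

d = 4.55 × 1.496×10^11 m = 6.807×10^11 m.
S = L/(4πd²) = 199.2 W/m².
OLR = S(1−α)/4 = 36.86 W/m²; the top layer radiates at T_e = 159.7 K.
With N = 1 opaque layers, T_s = (N+1)^(1/4)·T_e = 2^(1/4)·159.7 = 189.9 K.

190 kelvin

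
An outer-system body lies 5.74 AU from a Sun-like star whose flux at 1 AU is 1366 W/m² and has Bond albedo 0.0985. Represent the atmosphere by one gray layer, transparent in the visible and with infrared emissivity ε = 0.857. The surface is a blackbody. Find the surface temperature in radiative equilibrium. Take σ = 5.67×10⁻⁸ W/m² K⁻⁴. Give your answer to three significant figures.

Flux at the orbit: S = 1366/(5.74)² = 41.46 W/m².
The planet radiates to space at T_e = [S(1−α)/(4σ)]^(1/4) = 113.3 K.
The surface balance (absorbed SW + ε·downward IR = σT_s⁴) with T_a⁴ = T_s⁴/2 reduces to T_s = T_e·[2/(2−ε)]^¼ = 130.3 K.

130 kelvin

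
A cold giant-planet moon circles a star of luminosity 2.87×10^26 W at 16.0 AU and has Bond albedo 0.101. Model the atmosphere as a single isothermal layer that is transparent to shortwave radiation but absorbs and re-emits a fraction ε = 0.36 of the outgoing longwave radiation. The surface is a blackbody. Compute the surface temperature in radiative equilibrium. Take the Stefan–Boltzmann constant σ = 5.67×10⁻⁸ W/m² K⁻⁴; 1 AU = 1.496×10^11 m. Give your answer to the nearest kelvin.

Orbital distance: d = 16.0 AU = 2.394×10^12 m.
Flux at the orbit: S = L/(4πd²) = 2.87×10^26/(4π·(2.39×10^12)²) = 3.986 W/m².
Effective emission temperature (TOA balance): σT_e⁴ = S(1−α)/4 = 0.8959 W/m² → T_e = 63.05 K.
The surface balance (absorbed SW + ε·downward IR = σT_s⁴) with T_a⁴ = T_s⁴/2 reduces to T_s = T_e·[2/(2−ε)]^¼ = 66.25 K.

66 K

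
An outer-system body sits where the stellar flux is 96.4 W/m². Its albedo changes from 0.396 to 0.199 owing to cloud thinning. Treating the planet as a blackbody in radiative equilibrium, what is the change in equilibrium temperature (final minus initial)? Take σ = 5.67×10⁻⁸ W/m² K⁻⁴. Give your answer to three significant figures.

With α = 0.396, T₁ = 126.6 K.
Final:   T₂ = [S(1−0.199)/(4σ)]^(1/4) = 135.8 K.
Change: 135.8 − 126.6 = 9.256 K.

9.26 K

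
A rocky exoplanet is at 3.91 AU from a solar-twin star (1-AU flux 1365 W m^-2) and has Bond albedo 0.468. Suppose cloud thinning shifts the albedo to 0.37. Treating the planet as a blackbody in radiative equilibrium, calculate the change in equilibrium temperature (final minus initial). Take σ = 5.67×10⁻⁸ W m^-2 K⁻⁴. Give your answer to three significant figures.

5.19 K

Irradiance scales as 1/d², so S = 1365 W m^-2 × (1/3.91)² = 89.29 W m^-2.
Initial: T₁ = [S(1−0.468)/(4σ)]^(1/4) = 120.3 K.
After:  T₂ = [89.29·0.63/(4σ)]^(1/4) = 125.5 K.
Change: 125.5 − 120.3 = 5.194 K.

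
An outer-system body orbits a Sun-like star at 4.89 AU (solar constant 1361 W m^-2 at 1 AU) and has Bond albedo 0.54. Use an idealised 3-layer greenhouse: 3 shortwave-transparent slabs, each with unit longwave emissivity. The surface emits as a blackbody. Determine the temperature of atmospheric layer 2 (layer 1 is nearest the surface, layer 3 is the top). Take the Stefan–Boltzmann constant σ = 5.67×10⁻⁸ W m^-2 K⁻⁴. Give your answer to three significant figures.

123 K

Irradiance scales as 1/d², so S = 1361 W m^-2 × (1/4.89)² = 56.92 W m^-2.
OLR = S(1−α)/4 = 6.545 W m^-2; the top layer radiates at T_e = 103.7 K.
The net upward flux σT_e⁴ is constant between every pair of levels, so T_k⁴ = (N+1−k)T_e⁴.
T_2 = (2)^(1/4)·103.7 = 123.3 K.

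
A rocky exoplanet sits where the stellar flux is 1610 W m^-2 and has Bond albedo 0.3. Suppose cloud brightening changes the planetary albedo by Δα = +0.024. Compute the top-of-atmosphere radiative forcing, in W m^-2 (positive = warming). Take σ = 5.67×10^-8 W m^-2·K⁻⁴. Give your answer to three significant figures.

The change in absorbed flux is Δ[S(1−α)/4] = −SΔα/4 = -9.660 W m^-2.

-9.66 W m^-2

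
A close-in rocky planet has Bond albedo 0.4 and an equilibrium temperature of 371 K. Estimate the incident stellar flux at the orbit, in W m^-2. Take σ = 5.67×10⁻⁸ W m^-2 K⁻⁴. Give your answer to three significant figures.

Invert the energy balance for S: S = 4σT⁴/(1−α).
The emitted flux is σT⁴ = 1074 W m^-2.
S = 4·1074/0.6 = 7161 W m^-2.

7160 W m^-2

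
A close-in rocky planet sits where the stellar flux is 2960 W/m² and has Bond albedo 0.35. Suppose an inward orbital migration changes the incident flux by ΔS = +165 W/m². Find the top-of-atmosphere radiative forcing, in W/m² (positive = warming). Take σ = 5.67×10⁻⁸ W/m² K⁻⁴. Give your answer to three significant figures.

26.8 W/m²

Only a fraction (1−α) is absorbed and it's spread over 4πR², so ΔF = (1−α)ΔS/4 = 26.81 W/m².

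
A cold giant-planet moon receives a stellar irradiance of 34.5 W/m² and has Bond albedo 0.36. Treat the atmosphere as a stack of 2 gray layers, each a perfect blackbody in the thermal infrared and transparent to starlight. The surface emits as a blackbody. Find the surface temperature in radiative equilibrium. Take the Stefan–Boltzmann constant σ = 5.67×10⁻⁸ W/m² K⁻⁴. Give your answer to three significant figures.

Top-of-atmosphere balance: σT_e⁴ = S(1−α)/4 = 5.520 W/m² → T_e = 99.33 K.
Layer-by-layer balance gives σT_s⁴ = (N+1)σT_e⁴, so T_s = 3^¼·99.33 = 130.7 K.

131 K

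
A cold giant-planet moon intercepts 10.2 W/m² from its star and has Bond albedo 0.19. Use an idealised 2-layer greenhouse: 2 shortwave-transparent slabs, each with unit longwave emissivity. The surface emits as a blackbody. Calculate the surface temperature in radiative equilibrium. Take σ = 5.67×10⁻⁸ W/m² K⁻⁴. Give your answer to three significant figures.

102 kelvin

Top-of-atmosphere balance: σT_e⁴ = S(1−α)/4 = 2.066 W/m² → T_e = 77.69 K.
With N = 2 opaque layers, T_s = (N+1)^(1/4)·T_e = 3^(1/4)·77.69 = 102.2 K.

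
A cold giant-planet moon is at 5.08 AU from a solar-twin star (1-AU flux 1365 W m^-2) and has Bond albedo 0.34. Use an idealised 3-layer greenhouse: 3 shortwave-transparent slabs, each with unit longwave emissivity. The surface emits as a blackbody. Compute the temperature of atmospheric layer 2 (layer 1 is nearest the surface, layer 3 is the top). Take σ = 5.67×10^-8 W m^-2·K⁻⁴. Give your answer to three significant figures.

By the inverse-square law, S = 1365/5.08² = 52.89 W m^-2.
OLR = S(1−α)/4 = 8.727 W m^-2; the top layer radiates at T_e = 111.4 K.
In the N-layer model, layer k (counted from the surface) has T_k = (N+1−k)^(1/4)·T_e.
With k = 2: T_2 = (3+1−2)^¼·111.4 K = 132.5 K.

132 K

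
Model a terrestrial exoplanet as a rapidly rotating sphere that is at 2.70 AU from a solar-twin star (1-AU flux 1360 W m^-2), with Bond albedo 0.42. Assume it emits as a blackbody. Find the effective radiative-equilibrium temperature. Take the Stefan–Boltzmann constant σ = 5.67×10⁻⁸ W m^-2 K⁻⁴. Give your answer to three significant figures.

148 K

By the inverse-square law, S = 1360/2.70² = 186.6 W m^-2.
Absorbed flux (global mean): S(1−α)/4 = 186.6·0.58/4 = 27.05 W m^-2.
Set σT⁴ = 27.05 → T = (27.05/σ)^(1/4) = 147.8 K.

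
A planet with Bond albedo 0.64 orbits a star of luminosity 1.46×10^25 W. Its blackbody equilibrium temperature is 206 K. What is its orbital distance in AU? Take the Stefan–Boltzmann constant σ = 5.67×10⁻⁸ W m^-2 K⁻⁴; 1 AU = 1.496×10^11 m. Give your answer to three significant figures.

Required flux: S = 4σT⁴/(1−α) = 1135 W m^-2.
Then d = [L/(4πS)]^(1/2) = 3.200×10^10 m, i.e. 0.2139 AU.

0.214 AU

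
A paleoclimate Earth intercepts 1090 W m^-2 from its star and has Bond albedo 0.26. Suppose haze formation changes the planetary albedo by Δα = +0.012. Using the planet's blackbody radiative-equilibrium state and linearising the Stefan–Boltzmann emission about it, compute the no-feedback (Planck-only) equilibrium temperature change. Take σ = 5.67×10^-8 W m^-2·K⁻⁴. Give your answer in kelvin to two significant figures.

Unperturbed T_e = [1090·(1−0.26)/(4σ)]^¼ = 244.2 K.
The change in absorbed flux is Δ[S(1−α)/4] = −SΔα/4 = -3.270 W m^-2.
Linearising σT⁴ gives d(σT⁴)/dT = 4σT_e³ = 3.303 W m^-2 per K.
Hence the no-feedback warming is ΔF/(4σT_e³) = -0.990 K.

-0.99 kelvin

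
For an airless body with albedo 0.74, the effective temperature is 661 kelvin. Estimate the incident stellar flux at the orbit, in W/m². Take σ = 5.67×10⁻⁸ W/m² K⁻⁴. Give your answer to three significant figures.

1.67×10^5 W/m²

From S(1−α)/4 = σT⁴: S = 4σT⁴/(1−α).
The emitted flux is σT⁴ = 10820 W/m².
So S = 4×10820/(1−0.74) = 1.665×10^5 W/m².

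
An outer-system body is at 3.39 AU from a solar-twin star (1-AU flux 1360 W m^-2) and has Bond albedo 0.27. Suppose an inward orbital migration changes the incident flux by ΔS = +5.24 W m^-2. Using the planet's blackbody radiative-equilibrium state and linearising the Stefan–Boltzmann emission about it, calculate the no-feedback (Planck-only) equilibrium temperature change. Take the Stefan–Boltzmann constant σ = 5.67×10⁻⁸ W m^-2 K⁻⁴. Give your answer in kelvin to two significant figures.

1.5 K

Irradiance scales as 1/d², so S = 1360 W m^-2 × (1/3.39)² = 118.3 W m^-2.
The baseline emission temperature is T_e = 139.7 K.
TOA radiative forcing: ΔF = (1−α)ΔS/4 = 0.73·(+5.24)/4 = 0.9563 W m^-2.
The Planck feedback parameter is 4σT_e³ = 0.6184 W m^-2/K.
ΔT₀ = ΔF/λ_P = 0.9563/0.6184 = 1.55 K.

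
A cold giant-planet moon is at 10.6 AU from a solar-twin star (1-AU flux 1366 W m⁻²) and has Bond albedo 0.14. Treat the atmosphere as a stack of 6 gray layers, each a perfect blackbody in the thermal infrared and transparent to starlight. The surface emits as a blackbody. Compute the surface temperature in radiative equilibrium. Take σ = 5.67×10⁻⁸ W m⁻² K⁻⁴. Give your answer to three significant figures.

134 K

By the inverse-square law, S = 1366/10.6² = 12.16 W m⁻².
The effective emission temperature is T_e = [S(1−α)/(4σ)]^¼ = 82.40 K.
For an N-layer opaque stack, T_s⁴ = (N+1)T_e⁴, hence T_s = (7)^(1/4)×82.40 K = 134.0 K.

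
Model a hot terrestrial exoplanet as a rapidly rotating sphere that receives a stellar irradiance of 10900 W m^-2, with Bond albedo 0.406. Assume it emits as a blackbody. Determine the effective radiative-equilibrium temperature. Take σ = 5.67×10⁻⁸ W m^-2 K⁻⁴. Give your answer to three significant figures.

Averaging over the sphere, the absorbed flux is S(1−α)/4 = 1619 W m^-2.
Balancing against σT⁴: T = (1619/5.67×10⁻⁸)^(1/4) = 411.0 K.

411 K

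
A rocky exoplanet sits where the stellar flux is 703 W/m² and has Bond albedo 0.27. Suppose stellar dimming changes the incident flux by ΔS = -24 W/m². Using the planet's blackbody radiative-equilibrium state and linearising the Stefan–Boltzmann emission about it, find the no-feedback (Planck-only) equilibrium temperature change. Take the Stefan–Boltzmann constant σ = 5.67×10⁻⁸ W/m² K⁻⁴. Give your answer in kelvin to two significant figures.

-1.9 kelvin

The baseline emission temperature is T_e = 218.1 K.
ΔF = Δ[S(1−α)]/4 = (1−0.27)·-24/4 = -4.380 W/m².
Planck response: λ_P = 4σT_e³ = 4·5.67×10⁻⁸·(218.1)³ = 2.353 W/m²/K.
So ΔT₀ = -4.380/2.353 = -1.86 K.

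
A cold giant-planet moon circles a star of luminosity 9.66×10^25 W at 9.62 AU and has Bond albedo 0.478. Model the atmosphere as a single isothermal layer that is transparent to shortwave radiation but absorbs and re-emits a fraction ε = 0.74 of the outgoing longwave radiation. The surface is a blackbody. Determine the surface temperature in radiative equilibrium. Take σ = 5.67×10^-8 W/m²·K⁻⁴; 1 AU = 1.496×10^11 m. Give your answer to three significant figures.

Orbital distance: d = 9.62 AU = 1.439×10^12 m.
Flux at the orbit: S = L/(4πd²) = 9.66×10^25/(4π·(1.44×10^12)²) = 3.712 W/m².
The planet radiates to space at T_e = [S(1−α)/(4σ)]^(1/4) = 54.06 K.
The surface balance (absorbed SW + ε·downward IR = σT_s⁴) with T_a⁴ = T_s⁴/2 reduces to T_s = T_e·[2/(2−ε)]^¼ = 60.68 K.

60.7 kelvin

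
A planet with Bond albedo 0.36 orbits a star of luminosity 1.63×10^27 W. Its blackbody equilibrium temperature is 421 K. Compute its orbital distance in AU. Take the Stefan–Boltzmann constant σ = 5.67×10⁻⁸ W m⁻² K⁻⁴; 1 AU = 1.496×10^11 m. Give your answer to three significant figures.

0.722 AU

Required flux: S = 4σT⁴/(1−α) = 11130 W m⁻².
From L = 4πd²S, d = √(1.63×10^27/(4π·11130)) = 1.079×10^11 m = 0.7215 AU.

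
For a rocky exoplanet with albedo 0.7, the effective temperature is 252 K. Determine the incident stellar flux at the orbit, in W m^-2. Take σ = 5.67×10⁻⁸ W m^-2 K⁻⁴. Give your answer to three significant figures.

3050 W m^-2

From S(1−α)/4 = σT⁴: S = 4σT⁴/(1−α).
The emitted flux is σT⁴ = 228.7 W m^-2.
So S = 4×228.7/(1−0.7) = 3049 W m^-2.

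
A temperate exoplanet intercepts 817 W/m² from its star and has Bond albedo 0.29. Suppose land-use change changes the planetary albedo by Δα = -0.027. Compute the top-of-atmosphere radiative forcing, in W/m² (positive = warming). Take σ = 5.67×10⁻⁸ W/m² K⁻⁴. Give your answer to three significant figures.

5.51 W/m²

TOA radiative forcing: ΔF = −S·Δα/4 = −817.0·(-0.027)/4 = 5.515 W/m².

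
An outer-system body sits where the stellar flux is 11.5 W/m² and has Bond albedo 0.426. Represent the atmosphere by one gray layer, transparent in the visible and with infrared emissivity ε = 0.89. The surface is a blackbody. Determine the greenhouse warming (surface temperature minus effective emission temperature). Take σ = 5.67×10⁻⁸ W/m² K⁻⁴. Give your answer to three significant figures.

11.6 K

At the top of the atmosphere, σT_e⁴ = S(1−α)/4 = 1.650 W/m², giving T_e = 73.45 K.
For a single slab of emissivity ε, T_s⁴ = 2T_e⁴/(2−ε); thus T_s = 73.45·(1.802)^(1/4) = 85.10 K.
Greenhouse warming: T_s − T_e = 11.65 K.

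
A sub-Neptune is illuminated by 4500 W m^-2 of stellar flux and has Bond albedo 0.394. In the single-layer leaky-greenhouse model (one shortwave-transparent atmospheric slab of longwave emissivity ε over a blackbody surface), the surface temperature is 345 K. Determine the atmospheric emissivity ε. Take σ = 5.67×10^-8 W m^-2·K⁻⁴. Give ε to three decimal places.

0.303

First, T_e = [4500·(1−0.394)/(4σ)]^(1/4) = 331.1 K.
Inverting T_s⁴ = 2T_e⁴/(2−ε): (T_e/T_s)⁴ = 0.8487, so ε = 2(1 − 0.8487) = 0.3026.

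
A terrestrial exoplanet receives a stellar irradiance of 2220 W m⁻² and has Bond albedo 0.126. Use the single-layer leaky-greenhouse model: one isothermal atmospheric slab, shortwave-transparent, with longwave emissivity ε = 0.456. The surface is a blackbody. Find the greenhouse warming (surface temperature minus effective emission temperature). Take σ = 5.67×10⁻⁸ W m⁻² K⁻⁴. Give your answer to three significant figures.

Effective emission temperature (TOA balance): σT_e⁴ = S(1−α)/4 = 485.1 W m⁻² → T_e = 304.1 K.
For a single slab of emissivity ε, T_s⁴ = 2T_e⁴/(2−ε); thus T_s = 304.1·(1.295)^(1/4) = 324.5 K.
The atmosphere warms the surface by 20.33 K.

20.3 K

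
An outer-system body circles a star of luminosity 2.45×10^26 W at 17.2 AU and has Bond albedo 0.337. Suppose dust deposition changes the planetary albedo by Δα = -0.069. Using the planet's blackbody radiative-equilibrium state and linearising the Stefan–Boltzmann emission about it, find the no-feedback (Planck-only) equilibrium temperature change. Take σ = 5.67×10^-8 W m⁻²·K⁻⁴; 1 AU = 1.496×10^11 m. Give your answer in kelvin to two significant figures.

d = 17.2 × 1.496×10^11 m = 2.573×10^12 m.
Spreading L over a sphere of radius d: S = 2.45×10^26/(4π·2.57×10^12²) = 2.945 W m⁻².
Unperturbed T_e = [2.945·(1−0.337)/(4σ)]^¼ = 54.17 K.
The change in absorbed flux is Δ[S(1−α)/4] = −SΔα/4 = 0.05080 W m⁻².
Linearising σT⁴ gives d(σT⁴)/dT = 4σT_e³ = 0.03604 W m⁻² per K.
ΔT₀ = ΔF/λ_P = 0.05080/0.03604 = 1.41 K.

1.4 K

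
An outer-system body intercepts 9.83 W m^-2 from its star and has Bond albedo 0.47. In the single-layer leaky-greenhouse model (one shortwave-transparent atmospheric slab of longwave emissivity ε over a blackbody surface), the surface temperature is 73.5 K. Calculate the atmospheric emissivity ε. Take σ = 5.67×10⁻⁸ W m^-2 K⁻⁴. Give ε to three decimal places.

0.426

TOA balance gives T_e = 69.23 K.
Since (2−ε)/2 = (T_e/T_s)⁴ = 0.7871, ε = 0.4258.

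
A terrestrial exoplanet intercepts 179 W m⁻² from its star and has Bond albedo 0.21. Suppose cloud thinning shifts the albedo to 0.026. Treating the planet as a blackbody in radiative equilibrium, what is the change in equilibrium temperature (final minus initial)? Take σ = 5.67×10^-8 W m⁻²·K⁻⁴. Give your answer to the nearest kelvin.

Before: T₁ = [179.0·0.79/(4σ)]^(1/4) = 158.0 K.
Final:   T₂ = [S(1−0.026)/(4σ)]^(1/4) = 166.5 K.
ΔT = T₂ − T₁ = 8.492 K.

8 K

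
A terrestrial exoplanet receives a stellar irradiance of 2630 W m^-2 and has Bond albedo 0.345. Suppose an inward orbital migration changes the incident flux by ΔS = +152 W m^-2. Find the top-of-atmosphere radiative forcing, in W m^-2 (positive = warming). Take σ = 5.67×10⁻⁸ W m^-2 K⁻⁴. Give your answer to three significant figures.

24.9 W m^-2

Only a fraction (1−α) is absorbed and it's spread over 4πR², so ΔF = (1−α)ΔS/4 = 24.89 W m^-2.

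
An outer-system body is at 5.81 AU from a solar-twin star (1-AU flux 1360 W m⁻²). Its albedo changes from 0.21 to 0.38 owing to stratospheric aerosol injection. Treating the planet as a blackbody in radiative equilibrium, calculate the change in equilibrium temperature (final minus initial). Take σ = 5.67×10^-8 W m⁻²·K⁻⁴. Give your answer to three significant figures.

By the inverse-square law, S = 1360/5.81² = 40.29 W m⁻².
Before: T₁ = [40.29·0.79/(4σ)]^(1/4) = 108.8 K.
After:  T₂ = [40.29·0.62/(4σ)]^(1/4) = 102.4 K.
ΔT = T₂ − T₁ = -6.398 K.

-6.40 kelvin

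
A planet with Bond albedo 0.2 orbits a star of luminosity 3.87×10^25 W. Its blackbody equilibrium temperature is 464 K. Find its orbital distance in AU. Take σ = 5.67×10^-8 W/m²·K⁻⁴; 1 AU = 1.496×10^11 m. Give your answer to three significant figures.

0.102 AU

The flux needed for this T is 4σT⁴/(1−0.2) = 13140 W/m².
S = L/(4πd²) → d = √(L/4πS) = √(3.87×10^25/(4π·13140)) = 1.531×10^10 m = 0.1023 AU.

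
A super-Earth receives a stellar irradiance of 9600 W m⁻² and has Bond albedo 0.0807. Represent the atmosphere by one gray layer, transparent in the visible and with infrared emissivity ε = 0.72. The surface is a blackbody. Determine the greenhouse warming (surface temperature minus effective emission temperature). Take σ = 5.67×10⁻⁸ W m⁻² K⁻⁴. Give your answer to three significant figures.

52.4 K

The planet radiates to space at T_e = [S(1−α)/(4σ)]^(1/4) = 444.1 K.
For a single slab of emissivity ε, T_s⁴ = 2T_e⁴/(2−ε); thus T_s = 444.1·(1.562)^(1/4) = 496.6 K.
The atmosphere warms the surface by 52.42 K.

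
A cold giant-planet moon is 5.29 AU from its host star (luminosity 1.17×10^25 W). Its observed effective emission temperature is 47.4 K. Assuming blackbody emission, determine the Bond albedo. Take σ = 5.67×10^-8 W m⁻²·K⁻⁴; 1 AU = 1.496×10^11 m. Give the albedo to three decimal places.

0.230

Orbital distance: d = 5.29 AU = 7.914×10^11 m.
Flux at the orbit: S = L/(4πd²) = 1.17×10^25/(4π·(7.91×10^11)²) = 1.487 W m⁻².
From σT⁴ = S(1−α)/4 we invert for α: 1−α = 4σT⁴/S.
σT⁴ = 0.2862 W m⁻², so 4σT⁴ = 1.145 W m⁻².
Hence α = 1 − 1.145/1.487 = 0.2299.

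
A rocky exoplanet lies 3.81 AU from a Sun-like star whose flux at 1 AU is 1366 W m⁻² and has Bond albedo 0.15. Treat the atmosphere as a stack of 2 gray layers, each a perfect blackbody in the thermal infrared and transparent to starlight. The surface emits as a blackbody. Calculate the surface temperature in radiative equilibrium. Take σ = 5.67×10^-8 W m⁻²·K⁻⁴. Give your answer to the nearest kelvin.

By the inverse-square law, S = 1366/3.81² = 94.10 W m⁻².
Top-of-atmosphere balance: σT_e⁴ = S(1−α)/4 = 20.00 W m⁻² → T_e = 137.0 K.
Layer-by-layer balance gives σT_s⁴ = (N+1)σT_e⁴, so T_s = 3^¼·137.0 = 180.4 K.

180 K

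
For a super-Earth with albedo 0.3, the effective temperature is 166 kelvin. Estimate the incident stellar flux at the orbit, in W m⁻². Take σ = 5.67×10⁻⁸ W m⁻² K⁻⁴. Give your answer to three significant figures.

246 W m⁻²

From S(1−α)/4 = σT⁴: S = 4σT⁴/(1−α).
The emitted flux is σT⁴ = 43.05 W m⁻².
So S = 4×43.05/(1−0.3) = 246.0 W m⁻².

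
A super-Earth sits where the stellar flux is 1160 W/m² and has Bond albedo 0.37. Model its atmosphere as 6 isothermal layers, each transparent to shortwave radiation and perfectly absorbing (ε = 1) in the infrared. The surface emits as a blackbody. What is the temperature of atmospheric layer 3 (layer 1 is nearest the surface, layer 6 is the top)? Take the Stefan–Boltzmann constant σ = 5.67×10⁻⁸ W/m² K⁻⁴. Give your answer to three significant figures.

Top-of-atmosphere balance: σT_e⁴ = S(1−α)/4 = 182.7 W/m² → T_e = 238.3 K.
The net upward flux σT_e⁴ is constant between every pair of levels, so T_k⁴ = (N+1−k)T_e⁴.
With k = 3: T_3 = (6+1−3)^¼·238.3 K = 336.9 K.

337 kelvin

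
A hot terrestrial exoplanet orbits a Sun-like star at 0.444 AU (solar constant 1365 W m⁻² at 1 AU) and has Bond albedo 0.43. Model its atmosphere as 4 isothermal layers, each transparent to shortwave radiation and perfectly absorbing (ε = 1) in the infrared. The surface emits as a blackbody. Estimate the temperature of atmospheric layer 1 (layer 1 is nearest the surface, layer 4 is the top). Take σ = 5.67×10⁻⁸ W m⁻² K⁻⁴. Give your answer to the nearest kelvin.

Irradiance scales as 1/d², so S = 1365 W m⁻² × (1/0.444)² = 6924 W m⁻².
OLR = S(1−α)/4 = 986.7 W m⁻²; the top layer radiates at T_e = 363.2 K.
Each opaque layer satisfies 2T_j⁴ = T_{j−1}⁴ + T_{j+1}⁴, giving T_k⁴ = (N+1−k)T_e⁴.
With k = 1: T_1 = (4+1−1)^¼·363.2 K = 513.6 K.

514 K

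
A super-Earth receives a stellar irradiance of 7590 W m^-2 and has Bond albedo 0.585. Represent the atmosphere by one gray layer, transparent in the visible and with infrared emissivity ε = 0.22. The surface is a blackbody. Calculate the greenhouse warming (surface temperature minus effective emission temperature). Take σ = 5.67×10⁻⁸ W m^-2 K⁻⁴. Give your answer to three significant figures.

10.1 K

The planet radiates to space at T_e = [S(1−α)/(4σ)]^(1/4) = 343.3 K.
The surface balance (absorbed SW + ε·downward IR = σT_s⁴) with T_a⁴ = T_s⁴/2 reduces to T_s = T_e·[2/(2−ε)]^¼ = 353.4 K.
The atmosphere warms the surface by 10.15 K.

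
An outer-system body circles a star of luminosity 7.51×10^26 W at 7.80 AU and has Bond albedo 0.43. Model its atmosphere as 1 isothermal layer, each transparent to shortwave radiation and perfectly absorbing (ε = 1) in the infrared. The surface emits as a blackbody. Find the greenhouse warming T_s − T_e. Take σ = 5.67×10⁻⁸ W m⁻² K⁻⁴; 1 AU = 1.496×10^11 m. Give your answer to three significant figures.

Orbital distance: d = 7.80 AU = 1.167×10^12 m.
S = L/(4πd²) = 43.89 W m⁻².
The effective emission temperature is T_e = [S(1−α)/(4σ)]^¼ = 102.5 K.
T_s = (N+1)^(1/4)·T_e = 121.9 K.
Warming: T_s − T_e = 19.39 K.

19.4 K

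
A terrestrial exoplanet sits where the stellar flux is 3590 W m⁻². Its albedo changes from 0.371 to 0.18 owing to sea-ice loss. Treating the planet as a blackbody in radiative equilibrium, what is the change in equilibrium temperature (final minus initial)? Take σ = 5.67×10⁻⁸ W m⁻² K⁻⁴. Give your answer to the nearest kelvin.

With α = 0.371, T₁ = 315.9 K.
After:  T₂ = [3590·0.82/(4σ)]^(1/4) = 337.5 K.
Change: 337.5 − 315.9 = 21.65 K.

22 K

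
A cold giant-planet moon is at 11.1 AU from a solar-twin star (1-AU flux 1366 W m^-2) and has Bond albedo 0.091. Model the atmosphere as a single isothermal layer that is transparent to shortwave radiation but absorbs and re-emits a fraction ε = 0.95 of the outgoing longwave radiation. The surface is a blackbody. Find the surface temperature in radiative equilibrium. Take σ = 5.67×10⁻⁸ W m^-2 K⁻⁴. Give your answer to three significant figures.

95.9 K

By the inverse-square law, S = 1366/11.1² = 11.09 W m^-2.
The planet radiates to space at T_e = [S(1−α)/(4σ)]^(1/4) = 81.65 K.
Surface balance with a leaky layer gives σT_s⁴ = σT_e⁴·2/(2−ε), so T_s = T_e·[2/(2−0.95)]^(1/4) = 95.92 K.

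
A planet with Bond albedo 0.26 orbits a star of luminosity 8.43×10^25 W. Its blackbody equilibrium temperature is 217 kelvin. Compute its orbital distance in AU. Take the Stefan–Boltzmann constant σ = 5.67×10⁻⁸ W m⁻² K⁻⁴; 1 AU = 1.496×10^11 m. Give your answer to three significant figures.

0.664 AU

Required flux: S = 4σT⁴/(1−α) = 679.6 W m⁻².
Then d = [L/(4πS)]^(1/2) = 9.935×10^10 m, i.e. 0.6641 AU.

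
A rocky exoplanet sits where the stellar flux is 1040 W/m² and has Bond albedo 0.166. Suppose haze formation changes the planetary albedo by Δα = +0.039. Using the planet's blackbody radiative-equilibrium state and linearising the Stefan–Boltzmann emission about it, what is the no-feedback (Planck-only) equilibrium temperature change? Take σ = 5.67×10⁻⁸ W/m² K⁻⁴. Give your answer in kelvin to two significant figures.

-2.9 K

Reference equilibrium: T_e = [S(1−α)/(4σ)]^(1/4) = 248.7 K.
The change in absorbed flux is Δ[S(1−α)/4] = −SΔα/4 = -10.14 W/m².
Linearising σT⁴ gives d(σT⁴)/dT = 4σT_e³ = 3.488 W/m² per K.
So ΔT₀ = -10.14/3.488 = -2.91 K.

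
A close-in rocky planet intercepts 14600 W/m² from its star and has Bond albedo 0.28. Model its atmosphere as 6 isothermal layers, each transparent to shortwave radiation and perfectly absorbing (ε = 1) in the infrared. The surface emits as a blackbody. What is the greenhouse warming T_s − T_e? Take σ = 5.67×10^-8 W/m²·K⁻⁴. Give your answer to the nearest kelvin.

291 K

The effective emission temperature is T_e = [S(1−α)/(4σ)]^¼ = 464.0 K.
Surface: T_s = (7)^¼·T_e = 754.7 K.
So the greenhouse effect raises the surface by 754.7 − 464.0 = 290.7 K.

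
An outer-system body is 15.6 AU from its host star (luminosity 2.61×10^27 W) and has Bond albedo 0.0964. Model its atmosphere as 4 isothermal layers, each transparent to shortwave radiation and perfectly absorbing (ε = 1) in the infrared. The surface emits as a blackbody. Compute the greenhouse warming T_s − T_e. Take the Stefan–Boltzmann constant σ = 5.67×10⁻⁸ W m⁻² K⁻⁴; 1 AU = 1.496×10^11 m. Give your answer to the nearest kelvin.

d = 15.6 × 1.496×10^11 m = 2.334×10^12 m.
S = L/(4πd²) = 38.13 W m⁻².
OLR = S(1−α)/4 = 8.615 W m⁻²; the top layer radiates at T_e = 111.0 K.
Surface: T_s = (5)^¼·T_e = 166.0 K.
So the greenhouse effect raises the surface by 166.0 − 111.0 = 55.00 K.

55 K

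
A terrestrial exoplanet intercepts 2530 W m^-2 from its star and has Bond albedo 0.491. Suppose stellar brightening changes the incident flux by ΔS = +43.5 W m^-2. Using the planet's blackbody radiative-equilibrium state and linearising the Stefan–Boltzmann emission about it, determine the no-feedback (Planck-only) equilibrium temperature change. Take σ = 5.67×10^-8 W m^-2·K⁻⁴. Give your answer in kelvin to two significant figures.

Reference equilibrium: T_e = [S(1−α)/(4σ)]^(1/4) = 274.5 K.
ΔF = Δ[S(1−α)]/4 = (1−0.491)·+43.5/4 = 5.535 W m^-2.
Linearising σT⁴ gives d(σT⁴)/dT = 4σT_e³ = 4.691 W m^-2 per K.
ΔT₀ = ΔF/λ_P = 5.535/4.691 = 1.18 K.

1.2 K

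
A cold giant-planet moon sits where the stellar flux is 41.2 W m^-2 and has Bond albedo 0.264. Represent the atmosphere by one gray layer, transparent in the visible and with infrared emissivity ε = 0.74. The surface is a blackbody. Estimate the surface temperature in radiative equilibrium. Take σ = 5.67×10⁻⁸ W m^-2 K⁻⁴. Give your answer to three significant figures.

Effective emission temperature (TOA balance): σT_e⁴ = S(1−α)/4 = 7.581 W m^-2 → T_e = 107.5 K.
For a single slab of emissivity ε, T_s⁴ = 2T_e⁴/(2−ε); thus T_s = 107.5·(1.587)^(1/4) = 120.7 K.

121 kelvin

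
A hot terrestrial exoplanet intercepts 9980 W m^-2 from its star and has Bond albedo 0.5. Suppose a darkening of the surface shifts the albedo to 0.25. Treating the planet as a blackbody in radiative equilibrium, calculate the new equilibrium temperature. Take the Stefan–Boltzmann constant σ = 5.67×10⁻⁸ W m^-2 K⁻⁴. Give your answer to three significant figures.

426 K

New equilibrium: T₂ = [(1−0.25)·9980/(4σ)]^(1/4) = 426.2 K.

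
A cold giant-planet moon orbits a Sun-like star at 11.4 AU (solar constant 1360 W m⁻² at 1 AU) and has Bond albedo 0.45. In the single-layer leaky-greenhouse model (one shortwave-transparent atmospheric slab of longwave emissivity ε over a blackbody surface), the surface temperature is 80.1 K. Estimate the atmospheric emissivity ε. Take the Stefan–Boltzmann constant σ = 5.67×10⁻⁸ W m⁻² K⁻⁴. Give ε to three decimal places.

Irradiance scales as 1/d², so S = 1360 W m⁻² × (1/11.4)² = 10.46 W m⁻².
TOA balance gives T_e = 70.98 K.
Inverting T_s⁴ = 2T_e⁴/(2−ε): (T_e/T_s)⁴ = 0.6165, so ε = 2(1 − 0.6165) = 0.7670.

0.767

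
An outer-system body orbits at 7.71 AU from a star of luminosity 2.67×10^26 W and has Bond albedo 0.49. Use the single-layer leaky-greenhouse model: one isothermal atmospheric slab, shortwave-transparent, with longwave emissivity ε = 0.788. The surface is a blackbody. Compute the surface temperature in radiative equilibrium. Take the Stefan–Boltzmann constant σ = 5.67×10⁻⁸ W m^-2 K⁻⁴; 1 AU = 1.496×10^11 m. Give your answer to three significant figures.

Orbital distance: d = 7.71 AU = 1.153×10^12 m.
Spreading L over a sphere of radius d: S = 2.67×10^26/(4π·1.15×10^12²) = 15.97 W m^-2.
The planet radiates to space at T_e = [S(1−α)/(4σ)]^(1/4) = 77.41 K.
Surface balance with a leaky layer gives σT_s⁴ = σT_e⁴·2/(2−ε), so T_s = T_e·[2/(2−0.788)]^(1/4) = 87.74 K.

87.7 K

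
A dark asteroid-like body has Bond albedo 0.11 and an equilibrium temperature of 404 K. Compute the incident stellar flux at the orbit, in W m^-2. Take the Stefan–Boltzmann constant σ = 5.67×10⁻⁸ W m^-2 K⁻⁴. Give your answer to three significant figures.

Invert the energy balance for S: S = 4σT⁴/(1−α).
σT⁴ = 5.67×10⁻⁸·(404)⁴ = 1510 W m^-2.
S = 4·1510/0.89 = 6789 W m^-2.

6790 W m^-2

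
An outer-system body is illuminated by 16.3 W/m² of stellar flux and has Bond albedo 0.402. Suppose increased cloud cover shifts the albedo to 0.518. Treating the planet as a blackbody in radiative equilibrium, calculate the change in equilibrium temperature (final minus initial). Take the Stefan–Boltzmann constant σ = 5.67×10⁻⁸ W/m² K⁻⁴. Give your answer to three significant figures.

-4.25 K

Before: T₁ = [16.30·0.598/(4σ)]^(1/4) = 80.97 K.
With α = 0.518, T₂ = 76.72 K.
Change: 76.72 − 80.97 = -4.250 K.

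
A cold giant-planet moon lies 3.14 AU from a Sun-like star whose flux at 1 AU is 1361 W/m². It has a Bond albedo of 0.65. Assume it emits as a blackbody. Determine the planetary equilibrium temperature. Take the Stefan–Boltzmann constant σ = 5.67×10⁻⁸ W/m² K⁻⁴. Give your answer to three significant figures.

121 kelvin

By the inverse-square law, S = 1361/3.14² = 138.0 W/m².
The planet absorbs (1−α)S over its disc πR² and re-emits over 4πR², so the mean absorbed flux is (1−0.65)·138.0/4 = 12.08 W/m².
In equilibrium σT⁴ equals this, so T = 120.8 K.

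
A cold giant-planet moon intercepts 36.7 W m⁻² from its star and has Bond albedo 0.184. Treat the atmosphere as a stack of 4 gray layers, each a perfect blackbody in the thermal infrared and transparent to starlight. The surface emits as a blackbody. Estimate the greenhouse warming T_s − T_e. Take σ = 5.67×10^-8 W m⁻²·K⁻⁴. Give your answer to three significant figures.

Top-of-atmosphere balance: σT_e⁴ = S(1−α)/4 = 7.487 W m⁻² → T_e = 107.2 K.
T_s = (N+1)^(1/4)·T_e = 160.3 K.
Warming: T_s − T_e = 53.10 K.

53.1 K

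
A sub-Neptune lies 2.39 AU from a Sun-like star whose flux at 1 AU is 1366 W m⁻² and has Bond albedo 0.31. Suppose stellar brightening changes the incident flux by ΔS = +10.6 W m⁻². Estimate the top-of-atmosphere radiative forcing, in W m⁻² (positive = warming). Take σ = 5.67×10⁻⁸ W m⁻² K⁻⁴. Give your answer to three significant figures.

1.83 W m⁻²

Flux at the orbit: S = 1366/(2.39)² = 239.1 W m⁻².
Only a fraction (1−α) is absorbed and it's spread over 4πR², so ΔF = (1−α)ΔS/4 = 1.828 W m⁻².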